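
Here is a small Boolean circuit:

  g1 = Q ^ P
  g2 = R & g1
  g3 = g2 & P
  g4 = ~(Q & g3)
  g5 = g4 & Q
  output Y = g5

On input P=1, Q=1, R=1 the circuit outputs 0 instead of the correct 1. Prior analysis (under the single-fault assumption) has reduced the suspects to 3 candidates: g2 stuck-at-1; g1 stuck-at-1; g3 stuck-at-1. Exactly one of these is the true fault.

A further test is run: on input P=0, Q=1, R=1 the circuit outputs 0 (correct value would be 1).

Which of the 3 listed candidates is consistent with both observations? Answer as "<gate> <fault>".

g3 stuck-at-1

Evaluate each candidate on input P=0, Q=1, R=1:
  g2 stuck-at-1: g1=1, g2=1 [stuck-at-1], g3=0, g4=1, g5=1 → 1 — eliminated
  g1 stuck-at-1: g1=1 [stuck-at-1], g2=1, g3=0, g4=1, g5=1 → 1 — eliminated
  g3 stuck-at-1: g1=1, g2=1, g3=1 [stuck-at-1], g4=0, g5=0 → 0 — matches
Only g3 stuck-at-1 reproduces the observed 0.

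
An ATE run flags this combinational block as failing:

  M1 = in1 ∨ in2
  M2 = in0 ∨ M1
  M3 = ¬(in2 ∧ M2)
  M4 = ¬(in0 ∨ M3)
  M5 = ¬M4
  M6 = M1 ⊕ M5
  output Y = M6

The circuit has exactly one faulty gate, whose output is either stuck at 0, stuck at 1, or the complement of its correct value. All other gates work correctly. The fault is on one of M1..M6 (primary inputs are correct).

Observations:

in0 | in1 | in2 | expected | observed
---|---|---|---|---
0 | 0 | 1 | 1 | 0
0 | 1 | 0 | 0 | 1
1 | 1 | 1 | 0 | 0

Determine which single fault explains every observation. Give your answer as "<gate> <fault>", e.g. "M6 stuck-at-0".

Fault-free values for test 1 (in0=0, in1=0, in2=1): M1=1, M2=1, M3=0, M4=1, M5=0, M6=1, giving Y=1. Observed 0.
Test 1: faults giving observed 0 are {M2 stuck-at-0, M2 inverted output, M3 stuck-at-1, M3 inverted output, M4 stuck-at-0, M4 inverted output, M5 stuck-at-1, M5 inverted output, M6 stuck-at-0, M6 inverted output}.
Test 2 (in0=0, in1=1, in2=0): fault-free M1=1, M2=1, M3=1, M4=0, M5=1, M6=0 → 0; observed 1. Eliminates M2 stuck-at-0, M2 inverted output, M3 stuck-at-1, M4 stuck-at-0, M5 stuck-at-1, M6 stuck-at-0.
Test 3 (in0=1, in1=1, in2=1): fault-free M1=1, M2=1, M3=0, M4=0, M5=1, M6=0 → 0; observed 0. Eliminates M4 inverted output, M5 inverted output, M6 inverted output.
Only M3 inverted output is consistent with every test.

M3 inverted output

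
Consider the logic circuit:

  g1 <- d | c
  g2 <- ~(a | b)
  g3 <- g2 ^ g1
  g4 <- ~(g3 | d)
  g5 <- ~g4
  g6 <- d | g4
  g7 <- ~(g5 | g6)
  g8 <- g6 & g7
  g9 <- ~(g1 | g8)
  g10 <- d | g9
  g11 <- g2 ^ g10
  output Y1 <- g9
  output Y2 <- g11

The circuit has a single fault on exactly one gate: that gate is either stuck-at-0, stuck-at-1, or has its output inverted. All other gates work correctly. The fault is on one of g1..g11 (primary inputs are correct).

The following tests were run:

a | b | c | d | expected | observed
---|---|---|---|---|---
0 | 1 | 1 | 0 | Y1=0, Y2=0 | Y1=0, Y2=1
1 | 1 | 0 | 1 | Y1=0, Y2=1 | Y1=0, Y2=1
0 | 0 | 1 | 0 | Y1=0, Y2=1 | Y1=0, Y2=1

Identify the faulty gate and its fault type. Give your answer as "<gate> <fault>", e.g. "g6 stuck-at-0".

g11 stuck-at-1

Fault-free values for test 1 (a=0, b=1, c=1, d=0): g1=1, g2=0, g3=1, g4=0, g5=1, g6=0, g7=0, g8=0, g9=0, g10=0, g11=0, giving Y1=0, Y2=0. Observed Y1=0, Y2=1.
Test 1: faults giving observed Y1=0, Y2=1 are {g2 stuck-at-1, g2 inverted output, g10 stuck-at-1, g10 inverted output, g11 stuck-at-1, g11 inverted output}.
Test 2 (a=1, b=1, c=0, d=1): fault-free g1=1, g2=0, g3=1, g4=0, g5=1, g6=1, g7=0, g8=0, g9=0, g10=1, g11=1 → Y1=0, Y2=1; observed Y1=0, Y2=1. Eliminates g2 stuck-at-1, g2 inverted output, g10 inverted output, g11 inverted output.
Test 3 (a=0, b=0, c=1, d=0): fault-free g1=1, g2=1, g3=0, g4=1, g5=0, g6=1, g7=0, g8=0, g9=0, g10=0, g11=1 → Y1=0, Y2=1; observed Y1=0, Y2=1. Eliminates g10 stuck-at-1.
Only g11 stuck-at-1 is consistent with every test.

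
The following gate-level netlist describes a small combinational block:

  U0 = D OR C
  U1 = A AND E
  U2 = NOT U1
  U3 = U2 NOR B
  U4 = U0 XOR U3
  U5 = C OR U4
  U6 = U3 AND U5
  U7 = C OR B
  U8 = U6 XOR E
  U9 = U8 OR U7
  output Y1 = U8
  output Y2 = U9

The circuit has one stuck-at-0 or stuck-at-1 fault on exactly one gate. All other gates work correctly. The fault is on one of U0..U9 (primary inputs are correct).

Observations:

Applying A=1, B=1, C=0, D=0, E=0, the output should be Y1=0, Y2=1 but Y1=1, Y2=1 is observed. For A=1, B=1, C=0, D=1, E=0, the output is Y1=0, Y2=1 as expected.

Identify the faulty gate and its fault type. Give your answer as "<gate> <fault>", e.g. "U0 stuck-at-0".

U3 stuck-at-1

Fault-free values for test 1 (A=1, B=1, C=0, D=0, E=0): U0=0, U1=0, U2=1, U3=0, U4=0, U5=0, U6=0, U7=1, U8=0, U9=1, giving Y1=0, Y2=1. Observed Y1=1, Y2=1.
Test 1: faults giving observed Y1=1, Y2=1 are {U3 stuck-at-1, U6 stuck-at-1, U8 stuck-at-1}.
Test 2 (A=1, B=1, C=0, D=1, E=0): fault-free U0=1, U1=0, U2=1, U3=0, U4=1, U5=1, U6=0, U7=1, U8=0, U9=1 → Y1=0, Y2=1; observed Y1=0, Y2=1. Eliminates U6 stuck-at-1, U8 stuck-at-1.
Only U3 stuck-at-1 is consistent with every test.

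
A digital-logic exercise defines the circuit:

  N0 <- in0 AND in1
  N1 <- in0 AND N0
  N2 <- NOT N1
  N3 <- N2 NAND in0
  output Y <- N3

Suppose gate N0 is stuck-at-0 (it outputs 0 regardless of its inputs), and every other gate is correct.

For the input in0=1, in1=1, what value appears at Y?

Propagate with N0 forced: N0=0 [stuck-at-0], N1=0, N2=1, N3=0.
So Y = 0. (Without the fault it would be 1.)

0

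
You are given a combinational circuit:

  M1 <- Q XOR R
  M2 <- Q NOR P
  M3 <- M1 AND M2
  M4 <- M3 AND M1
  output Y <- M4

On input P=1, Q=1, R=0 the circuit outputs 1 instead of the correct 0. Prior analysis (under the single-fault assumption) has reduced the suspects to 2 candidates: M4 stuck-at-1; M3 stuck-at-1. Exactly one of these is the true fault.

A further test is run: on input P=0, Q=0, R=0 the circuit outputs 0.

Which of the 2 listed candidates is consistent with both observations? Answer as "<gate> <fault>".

Evaluate each candidate on input P=0, Q=0, R=0:
  M4 stuck-at-1: M1=0, M2=1, M3=0, M4=1 [stuck-at-1] → 1 — eliminated
  M3 stuck-at-1: M1=0, M2=1, M3=1 [stuck-at-1], M4=0 → 0 — matches
Only M3 stuck-at-1 reproduces the observed 0.

M3 stuck-at-1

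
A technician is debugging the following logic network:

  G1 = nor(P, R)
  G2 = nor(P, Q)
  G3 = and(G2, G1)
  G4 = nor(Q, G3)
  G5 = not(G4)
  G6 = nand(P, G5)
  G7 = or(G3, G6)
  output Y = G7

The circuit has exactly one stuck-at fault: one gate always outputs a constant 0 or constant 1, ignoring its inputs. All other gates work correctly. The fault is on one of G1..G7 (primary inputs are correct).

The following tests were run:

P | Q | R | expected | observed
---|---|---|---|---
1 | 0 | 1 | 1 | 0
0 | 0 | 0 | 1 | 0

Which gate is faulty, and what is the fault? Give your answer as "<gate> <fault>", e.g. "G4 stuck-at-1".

G7 stuck-at-0

Fault-free values for test 1 (P=1, Q=0, R=1): G1=0, G2=0, G3=0, G4=1, G5=0, G6=1, G7=1, giving Y=1. Observed 0.
Test 1: faults giving observed 0 are {G4 stuck-at-0, G5 stuck-at-1, G6 stuck-at-0, G7 stuck-at-0}.
Test 2 (P=0, Q=0, R=0): fault-free G1=1, G2=1, G3=1, G4=0, G5=1, G6=1, G7=1 → 1; observed 0. Eliminates G4 stuck-at-0, G5 stuck-at-1, G6 stuck-at-0.
Only G7 stuck-at-0 is consistent with every test.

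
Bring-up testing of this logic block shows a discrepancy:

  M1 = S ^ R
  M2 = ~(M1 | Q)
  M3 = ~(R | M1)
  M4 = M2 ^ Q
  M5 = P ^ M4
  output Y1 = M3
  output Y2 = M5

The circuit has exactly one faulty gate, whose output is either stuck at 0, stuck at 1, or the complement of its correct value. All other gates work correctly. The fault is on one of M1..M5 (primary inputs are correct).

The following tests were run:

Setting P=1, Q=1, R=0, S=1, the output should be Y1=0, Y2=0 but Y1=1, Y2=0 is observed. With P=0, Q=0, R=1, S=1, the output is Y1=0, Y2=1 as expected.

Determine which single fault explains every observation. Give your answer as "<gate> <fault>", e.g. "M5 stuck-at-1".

M1 stuck-at-0

Fault-free values for test 1 (P=1, Q=1, R=0, S=1): M1=1, M2=0, M3=0, M4=1, M5=0, giving Y1=0, Y2=0. Observed Y1=1, Y2=0.
Test 1: faults giving observed Y1=1, Y2=0 are {M1 stuck-at-0, M1 inverted output, M3 stuck-at-1, M3 inverted output}.
Test 2 (P=0, Q=0, R=1, S=1): fault-free M1=0, M2=1, M3=0, M4=1, M5=1 → Y1=0, Y2=1; observed Y1=0, Y2=1. Eliminates M1 inverted output, M3 stuck-at-1, M3 inverted output.
Only M1 stuck-at-0 is consistent with every test.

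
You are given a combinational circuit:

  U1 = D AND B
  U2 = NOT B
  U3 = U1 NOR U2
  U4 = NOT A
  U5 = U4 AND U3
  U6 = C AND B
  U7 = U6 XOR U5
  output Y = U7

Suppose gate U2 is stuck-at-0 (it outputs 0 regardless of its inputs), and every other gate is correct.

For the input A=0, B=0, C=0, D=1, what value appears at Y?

1

Propagate with U2 forced: U1=0, U2=0 [stuck-at-0], U3=1, U4=1, U5=1, U6=0, U7=1.
So Y = 1. (Without the fault it would be 0.)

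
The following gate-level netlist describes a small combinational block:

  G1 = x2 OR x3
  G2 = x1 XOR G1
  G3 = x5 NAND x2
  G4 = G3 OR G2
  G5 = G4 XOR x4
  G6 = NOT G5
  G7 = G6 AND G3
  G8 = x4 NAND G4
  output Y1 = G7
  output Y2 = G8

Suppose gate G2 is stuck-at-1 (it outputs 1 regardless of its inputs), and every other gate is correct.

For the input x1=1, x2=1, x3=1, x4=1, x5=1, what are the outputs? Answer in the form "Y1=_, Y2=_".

Y1=0, Y2=0

Propagate with G2 forced: G1=1, G2=1 [stuck-at-1], G3=0, G4=1, G5=0, G6=1, G7=0, G8=0.
So the outputs are Y1=0, Y2=0. (Without the fault they would be Y1=0, Y2=1.)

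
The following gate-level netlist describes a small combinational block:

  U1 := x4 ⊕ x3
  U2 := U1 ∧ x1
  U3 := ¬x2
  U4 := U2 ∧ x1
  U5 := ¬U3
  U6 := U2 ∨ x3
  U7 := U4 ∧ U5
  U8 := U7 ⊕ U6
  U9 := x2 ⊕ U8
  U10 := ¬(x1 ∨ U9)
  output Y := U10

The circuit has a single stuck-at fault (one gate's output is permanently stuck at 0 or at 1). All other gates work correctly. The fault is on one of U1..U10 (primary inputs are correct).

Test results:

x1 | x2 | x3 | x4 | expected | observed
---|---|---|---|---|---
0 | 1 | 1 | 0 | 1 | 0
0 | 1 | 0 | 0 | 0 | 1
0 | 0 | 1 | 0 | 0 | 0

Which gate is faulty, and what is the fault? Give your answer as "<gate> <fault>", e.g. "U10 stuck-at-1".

Fault-free values for test 1 (x1=0, x2=1, x3=1, x4=0): U1=1, U2=0, U3=0, U4=0, U5=1, U6=1, U7=0, U8=1, U9=0, U10=1, giving Y=1. Observed 0.
Test 1: faults giving observed 0 are {U4 stuck-at-1, U6 stuck-at-0, U7 stuck-at-1, U8 stuck-at-0, U9 stuck-at-1, U10 stuck-at-0}.
Test 2 (x1=0, x2=1, x3=0, x4=0): fault-free U1=0, U2=0, U3=0, U4=0, U5=1, U6=0, U7=0, U8=0, U9=1, U10=0 → 0; observed 1. Eliminates U6 stuck-at-0, U8 stuck-at-0, U9 stuck-at-1, U10 stuck-at-0.
Test 3 (x1=0, x2=0, x3=1, x4=0): fault-free U1=1, U2=0, U3=1, U4=0, U5=0, U6=1, U7=0, U8=1, U9=1, U10=0 → 0; observed 0. Eliminates U7 stuck-at-1.
Only U4 stuck-at-1 is consistent with every test.

U4 stuck-at-1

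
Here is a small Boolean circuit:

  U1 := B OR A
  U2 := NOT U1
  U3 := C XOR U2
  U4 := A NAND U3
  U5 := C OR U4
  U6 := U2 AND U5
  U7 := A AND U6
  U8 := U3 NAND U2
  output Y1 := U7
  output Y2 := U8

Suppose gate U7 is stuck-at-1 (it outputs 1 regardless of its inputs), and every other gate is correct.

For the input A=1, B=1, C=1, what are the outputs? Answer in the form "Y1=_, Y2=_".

Y1=1, Y2=1

Propagate with U7 forced: U1=1, U2=0, U3=1, U4=0, U5=1, U6=0, U7=1 [stuck-at-1], U8=1.
So the outputs are Y1=1, Y2=1. (Without the fault they would be Y1=0, Y2=1.)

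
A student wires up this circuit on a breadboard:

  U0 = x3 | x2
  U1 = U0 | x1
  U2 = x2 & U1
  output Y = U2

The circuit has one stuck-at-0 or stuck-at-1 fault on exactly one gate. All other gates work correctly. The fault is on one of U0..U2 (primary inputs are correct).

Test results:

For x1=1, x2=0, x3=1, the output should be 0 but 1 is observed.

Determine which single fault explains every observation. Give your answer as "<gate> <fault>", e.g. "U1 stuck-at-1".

U2 stuck-at-1

Fault-free values for test 1 (x1=1, x2=0, x3=1): U0=1, U1=1, U2=0, giving Y=0. Observed 1.
Test 1: faults giving observed 1 are {U2 stuck-at-1}.
Only U2 stuck-at-1 is consistent with every test.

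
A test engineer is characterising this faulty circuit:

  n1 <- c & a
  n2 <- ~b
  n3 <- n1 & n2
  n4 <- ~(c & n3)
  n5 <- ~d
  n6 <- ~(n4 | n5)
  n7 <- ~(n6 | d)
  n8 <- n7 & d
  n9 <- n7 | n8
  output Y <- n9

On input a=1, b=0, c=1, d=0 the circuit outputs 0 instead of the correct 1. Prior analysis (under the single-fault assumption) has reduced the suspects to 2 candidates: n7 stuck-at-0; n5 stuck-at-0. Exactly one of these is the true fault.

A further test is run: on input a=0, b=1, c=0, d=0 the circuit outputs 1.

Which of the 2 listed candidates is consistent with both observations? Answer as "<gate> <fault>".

Evaluate each candidate on input a=0, b=1, c=0, d=0:
  n7 stuck-at-0: n1=0, n2=0, n3=0, n4=1, n5=1, n6=0, n7=0 [stuck-at-0], n8=0, n9=0 → 0 — eliminated
  n5 stuck-at-0: n1=0, n2=0, n3=0, n4=1, n5=0 [stuck-at-0], n6=0, n7=1, n8=0, n9=1 → 1 — matches
Only n5 stuck-at-0 reproduces the observed 1.

n5 stuck-at-0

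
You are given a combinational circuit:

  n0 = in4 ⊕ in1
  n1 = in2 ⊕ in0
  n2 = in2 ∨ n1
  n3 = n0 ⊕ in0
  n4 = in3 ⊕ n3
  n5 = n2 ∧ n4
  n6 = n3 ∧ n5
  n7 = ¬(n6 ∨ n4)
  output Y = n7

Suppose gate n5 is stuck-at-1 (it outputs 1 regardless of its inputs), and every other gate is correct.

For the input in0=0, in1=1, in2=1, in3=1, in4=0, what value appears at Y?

Propagate with n5 forced: n0=1, n1=1, n2=1, n3=1, n4=0, n5=1 [stuck-at-1], n6=1, n7=0.
So Y = 0. (Without the fault it would be 1.)

0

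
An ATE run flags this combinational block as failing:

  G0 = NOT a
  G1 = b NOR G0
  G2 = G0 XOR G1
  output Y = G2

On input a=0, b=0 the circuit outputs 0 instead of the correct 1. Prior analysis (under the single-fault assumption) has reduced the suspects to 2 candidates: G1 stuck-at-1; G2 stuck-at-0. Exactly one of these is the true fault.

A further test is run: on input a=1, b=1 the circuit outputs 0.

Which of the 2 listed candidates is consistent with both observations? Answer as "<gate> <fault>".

G2 stuck-at-0

Evaluate each candidate on input a=1, b=1:
  G1 stuck-at-1: G0=0, G1=1 [stuck-at-1], G2=1 → 1 — eliminated
  G2 stuck-at-0: G0=0, G1=0, G2=0 [stuck-at-0] → 0 — matches
Only G2 stuck-at-0 reproduces the observed 0.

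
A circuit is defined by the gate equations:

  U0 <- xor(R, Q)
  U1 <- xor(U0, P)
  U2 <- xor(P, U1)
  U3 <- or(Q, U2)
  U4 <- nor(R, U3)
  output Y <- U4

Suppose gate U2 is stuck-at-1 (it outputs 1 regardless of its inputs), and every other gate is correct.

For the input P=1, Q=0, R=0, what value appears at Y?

Propagate with U2 forced: U0=0, U1=1, U2=1 [stuck-at-1], U3=1, U4=0.
So Y = 0. (Without the fault it would be 1.)

0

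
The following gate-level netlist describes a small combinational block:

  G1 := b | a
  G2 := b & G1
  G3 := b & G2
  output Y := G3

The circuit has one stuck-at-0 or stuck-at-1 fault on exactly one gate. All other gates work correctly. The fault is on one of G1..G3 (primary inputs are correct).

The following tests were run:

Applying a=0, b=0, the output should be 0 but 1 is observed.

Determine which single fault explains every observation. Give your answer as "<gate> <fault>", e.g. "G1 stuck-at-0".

Fault-free values for test 1 (a=0, b=0): G1=0, G2=0, G3=0, giving Y=0. Observed 1.
Test 1: faults giving observed 1 are {G3 stuck-at-1}.
Only G3 stuck-at-1 is consistent with every test.

G3 stuck-at-1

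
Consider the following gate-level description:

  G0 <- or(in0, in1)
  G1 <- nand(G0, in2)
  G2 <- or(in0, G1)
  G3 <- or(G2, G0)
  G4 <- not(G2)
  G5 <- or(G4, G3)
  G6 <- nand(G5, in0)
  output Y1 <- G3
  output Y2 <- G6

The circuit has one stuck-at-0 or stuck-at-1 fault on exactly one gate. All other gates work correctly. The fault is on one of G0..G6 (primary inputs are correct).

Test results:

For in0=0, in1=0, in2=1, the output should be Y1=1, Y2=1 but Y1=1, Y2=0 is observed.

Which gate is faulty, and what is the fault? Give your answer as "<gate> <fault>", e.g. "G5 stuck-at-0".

G6 stuck-at-0

Fault-free values for test 1 (in0=0, in1=0, in2=1): G0=0, G1=1, G2=1, G3=1, G4=0, G5=1, G6=1, giving Y1=1, Y2=1. Observed Y1=1, Y2=0.
Test 1: faults giving observed Y1=1, Y2=0 are {G6 stuck-at-0}.
Only G6 stuck-at-0 is consistent with every test.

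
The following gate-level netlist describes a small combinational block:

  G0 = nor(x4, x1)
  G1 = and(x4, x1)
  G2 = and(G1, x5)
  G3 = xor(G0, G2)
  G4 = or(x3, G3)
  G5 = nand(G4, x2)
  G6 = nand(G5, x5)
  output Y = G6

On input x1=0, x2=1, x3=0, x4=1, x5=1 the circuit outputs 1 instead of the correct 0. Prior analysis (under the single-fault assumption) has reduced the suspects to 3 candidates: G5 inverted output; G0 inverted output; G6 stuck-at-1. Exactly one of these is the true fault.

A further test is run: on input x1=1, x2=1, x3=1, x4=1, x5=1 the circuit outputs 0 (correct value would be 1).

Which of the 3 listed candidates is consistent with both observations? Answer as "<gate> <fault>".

G5 inverted output

Evaluate each candidate on input x1=1, x2=1, x3=1, x4=1, x5=1:
  G5 inverted output: G0=0, G1=1, G2=1, G3=1, G4=1, G5=1 [inverted output], G6=0 → 0 — matches
  G0 inverted output: G0=1 [inverted output], G1=1, G2=1, G3=0, G4=1, G5=0, G6=1 → 1 — eliminated
  G6 stuck-at-1: G0=0, G1=1, G2=1, G3=1, G4=1, G5=0, G6=1 [stuck-at-1] → 1 — eliminated
Only G5 inverted output reproduces the observed 0.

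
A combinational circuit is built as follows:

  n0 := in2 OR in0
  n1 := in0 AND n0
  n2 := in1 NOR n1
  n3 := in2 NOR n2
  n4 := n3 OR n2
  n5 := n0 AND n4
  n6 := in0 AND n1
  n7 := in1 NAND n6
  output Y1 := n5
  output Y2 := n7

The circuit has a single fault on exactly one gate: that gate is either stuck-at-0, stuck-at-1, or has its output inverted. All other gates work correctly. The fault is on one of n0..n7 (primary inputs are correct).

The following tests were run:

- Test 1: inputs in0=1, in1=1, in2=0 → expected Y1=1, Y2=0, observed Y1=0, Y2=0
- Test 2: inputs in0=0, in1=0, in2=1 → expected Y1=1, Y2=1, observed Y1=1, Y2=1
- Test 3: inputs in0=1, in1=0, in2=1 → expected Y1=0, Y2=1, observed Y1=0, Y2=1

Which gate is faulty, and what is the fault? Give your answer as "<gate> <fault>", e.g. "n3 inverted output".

n3 stuck-at-0

Fault-free values for test 1 (in0=1, in1=1, in2=0): n0=1, n1=1, n2=0, n3=1, n4=1, n5=1, n6=1, n7=0, giving Y1=1, Y2=0. Observed Y1=0, Y2=0.
Test 1: faults giving observed Y1=0, Y2=0 are {n3 stuck-at-0, n3 inverted output, n4 stuck-at-0, n4 inverted output, n5 stuck-at-0, n5 inverted output}.
Test 2 (in0=0, in1=0, in2=1): fault-free n0=1, n1=0, n2=1, n3=0, n4=1, n5=1, n6=0, n7=1 → Y1=1, Y2=1; observed Y1=1, Y2=1. Eliminates n4 stuck-at-0, n4 inverted output, n5 stuck-at-0, n5 inverted output.
Test 3 (in0=1, in1=0, in2=1): fault-free n0=1, n1=1, n2=0, n3=0, n4=0, n5=0, n6=1, n7=1 → Y1=0, Y2=1; observed Y1=0, Y2=1. Eliminates n3 inverted output.
Only n3 stuck-at-0 is consistent with every test.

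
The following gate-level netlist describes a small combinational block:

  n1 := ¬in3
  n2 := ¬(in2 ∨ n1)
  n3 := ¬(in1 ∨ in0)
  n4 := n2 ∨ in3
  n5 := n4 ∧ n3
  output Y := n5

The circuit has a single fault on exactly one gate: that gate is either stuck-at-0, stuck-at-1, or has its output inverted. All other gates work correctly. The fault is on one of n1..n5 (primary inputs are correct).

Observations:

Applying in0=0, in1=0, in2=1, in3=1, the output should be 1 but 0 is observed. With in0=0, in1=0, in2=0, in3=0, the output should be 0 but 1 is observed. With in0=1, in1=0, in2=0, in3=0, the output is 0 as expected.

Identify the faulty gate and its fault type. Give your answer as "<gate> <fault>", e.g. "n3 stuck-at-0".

Fault-free values for test 1 (in0=0, in1=0, in2=1, in3=1): n1=0, n2=0, n3=1, n4=1, n5=1, giving Y=1. Observed 0.
Test 1: faults giving observed 0 are {n3 stuck-at-0, n3 inverted output, n4 stuck-at-0, n4 inverted output, n5 stuck-at-0, n5 inverted output}.
Test 2 (in0=0, in1=0, in2=0, in3=0): fault-free n1=1, n2=0, n3=1, n4=0, n5=0 → 0; observed 1. Eliminates n3 stuck-at-0, n3 inverted output, n4 stuck-at-0, n5 stuck-at-0.
Test 3 (in0=1, in1=0, in2=0, in3=0): fault-free n1=1, n2=0, n3=0, n4=0, n5=0 → 0; observed 0. Eliminates n5 inverted output.
Only n4 inverted output is consistent with every test.

n4 inverted output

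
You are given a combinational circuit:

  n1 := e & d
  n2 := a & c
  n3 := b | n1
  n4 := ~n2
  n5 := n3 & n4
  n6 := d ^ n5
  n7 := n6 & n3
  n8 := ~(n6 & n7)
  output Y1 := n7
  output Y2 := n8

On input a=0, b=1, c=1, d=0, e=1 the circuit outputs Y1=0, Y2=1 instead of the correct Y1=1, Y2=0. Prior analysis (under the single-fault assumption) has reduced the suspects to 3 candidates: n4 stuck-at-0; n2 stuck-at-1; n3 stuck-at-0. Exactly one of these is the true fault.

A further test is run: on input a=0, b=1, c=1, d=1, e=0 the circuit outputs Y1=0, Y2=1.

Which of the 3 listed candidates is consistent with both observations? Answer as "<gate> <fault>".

Evaluate each candidate on input a=0, b=1, c=1, d=1, e=0:
  n4 stuck-at-0: n1=0, n2=0, n3=1, n4=0 [stuck-at-0], n5=0, n6=1, n7=1, n8=0 → Y1=1, Y2=0 — eliminated
  n2 stuck-at-1: n1=0, n2=1 [stuck-at-1], n3=1, n4=0, n5=0, n6=1, n7=1, n8=0 → Y1=1, Y2=0 — eliminated
  n3 stuck-at-0: n1=0, n2=0, n3=0 [stuck-at-0], n4=1, n5=0, n6=1, n7=0, n8=1 → Y1=0, Y2=1 — matches
Only n3 stuck-at-0 reproduces the observed Y1=0, Y2=1.

n3 stuck-at-0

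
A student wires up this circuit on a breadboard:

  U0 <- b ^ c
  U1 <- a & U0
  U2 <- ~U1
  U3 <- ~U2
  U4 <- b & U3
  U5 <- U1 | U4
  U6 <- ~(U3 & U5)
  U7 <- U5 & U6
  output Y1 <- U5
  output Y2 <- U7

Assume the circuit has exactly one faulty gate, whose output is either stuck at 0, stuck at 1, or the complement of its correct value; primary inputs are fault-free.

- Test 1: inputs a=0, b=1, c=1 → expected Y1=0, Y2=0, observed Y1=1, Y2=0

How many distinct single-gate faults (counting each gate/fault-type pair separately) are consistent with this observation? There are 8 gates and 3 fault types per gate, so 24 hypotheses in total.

6

Fault-free: U0=0, U1=0, U2=1, U3=0, U4=0, U5=0, U6=1, U7=0 → Y1=0, Y2=0. Observed Y1=1, Y2=0.
  U0: none of the 3 fault types match ✗
  U1: stuck-at-1, inverted output ✓; others ✗
  U2: stuck-at-0, inverted output ✓; others ✗
  U3: stuck-at-1, inverted output ✓; others ✗
  U4: none of the 3 fault types match ✗
  U5: none of the 3 fault types match ✗
  U6: none of the 3 fault types match ✗
  U7: none of the 3 fault types match ✗
Consistent faults: {U1 stuck-at-1, U1 inverted output, U2 stuck-at-0, U2 inverted output, U3 stuck-at-1, U3 inverted output} — 6 in all.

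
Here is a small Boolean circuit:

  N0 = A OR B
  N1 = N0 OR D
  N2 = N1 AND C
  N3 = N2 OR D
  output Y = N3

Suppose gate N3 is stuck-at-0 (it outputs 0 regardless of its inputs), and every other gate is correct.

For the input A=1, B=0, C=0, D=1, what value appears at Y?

Propagate with N3 forced: N0=1, N1=1, N2=0, N3=0 [stuck-at-0].
So Y = 0. (Without the fault it would be 1.)

0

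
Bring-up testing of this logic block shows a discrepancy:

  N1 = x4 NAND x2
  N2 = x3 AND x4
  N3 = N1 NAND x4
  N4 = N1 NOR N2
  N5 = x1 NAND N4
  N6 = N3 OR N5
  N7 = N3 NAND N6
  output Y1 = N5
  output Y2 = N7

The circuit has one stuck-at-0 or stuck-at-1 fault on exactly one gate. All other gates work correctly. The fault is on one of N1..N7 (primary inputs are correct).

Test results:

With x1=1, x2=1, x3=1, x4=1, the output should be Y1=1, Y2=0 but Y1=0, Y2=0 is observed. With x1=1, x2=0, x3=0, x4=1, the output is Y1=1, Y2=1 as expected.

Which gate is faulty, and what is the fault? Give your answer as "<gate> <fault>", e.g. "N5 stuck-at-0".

Fault-free values for test 1 (x1=1, x2=1, x3=1, x4=1): N1=0, N2=1, N3=1, N4=0, N5=1, N6=1, N7=0, giving Y1=1, Y2=0. Observed Y1=0, Y2=0.
Test 1: faults giving observed Y1=0, Y2=0 are {N2 stuck-at-0, N4 stuck-at-1, N5 stuck-at-0}.
Test 2 (x1=1, x2=0, x3=0, x4=1): fault-free N1=1, N2=0, N3=0, N4=0, N5=1, N6=1, N7=1 → Y1=1, Y2=1; observed Y1=1, Y2=1. Eliminates N4 stuck-at-1, N5 stuck-at-0.
Only N2 stuck-at-0 is consistent with every test.

N2 stuck-at-0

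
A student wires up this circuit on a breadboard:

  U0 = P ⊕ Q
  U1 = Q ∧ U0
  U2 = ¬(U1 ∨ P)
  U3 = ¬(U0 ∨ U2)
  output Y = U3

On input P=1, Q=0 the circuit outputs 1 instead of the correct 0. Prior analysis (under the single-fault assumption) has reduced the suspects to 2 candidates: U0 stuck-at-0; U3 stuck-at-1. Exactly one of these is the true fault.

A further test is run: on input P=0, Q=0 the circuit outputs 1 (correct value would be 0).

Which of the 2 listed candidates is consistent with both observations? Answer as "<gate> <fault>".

U3 stuck-at-1

Evaluate each candidate on input P=0, Q=0:
  U0 stuck-at-0: U0=0 [stuck-at-0], U1=0, U2=1, U3=0 → 0 — eliminated
  U3 stuck-at-1: U0=0, U1=0, U2=1, U3=1 [stuck-at-1] → 1 — matches
Only U3 stuck-at-1 reproduces the observed 1.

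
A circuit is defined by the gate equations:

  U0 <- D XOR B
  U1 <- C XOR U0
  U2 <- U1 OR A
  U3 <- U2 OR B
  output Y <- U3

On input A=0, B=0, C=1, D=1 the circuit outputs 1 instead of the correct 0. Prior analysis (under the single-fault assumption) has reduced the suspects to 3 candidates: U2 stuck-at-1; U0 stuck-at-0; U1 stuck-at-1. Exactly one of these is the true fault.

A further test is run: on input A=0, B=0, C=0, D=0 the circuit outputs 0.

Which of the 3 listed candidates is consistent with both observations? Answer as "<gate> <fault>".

U0 stuck-at-0

Evaluate each candidate on input A=0, B=0, C=0, D=0:
  U2 stuck-at-1: U0=0, U1=0, U2=1 [stuck-at-1], U3=1 → 1 — eliminated
  U0 stuck-at-0: U0=0 [stuck-at-0], U1=0, U2=0, U3=0 → 0 — matches
  U1 stuck-at-1: U0=0, U1=1 [stuck-at-1], U2=1, U3=1 → 1 — eliminated
Only U0 stuck-at-0 reproduces the observed 0.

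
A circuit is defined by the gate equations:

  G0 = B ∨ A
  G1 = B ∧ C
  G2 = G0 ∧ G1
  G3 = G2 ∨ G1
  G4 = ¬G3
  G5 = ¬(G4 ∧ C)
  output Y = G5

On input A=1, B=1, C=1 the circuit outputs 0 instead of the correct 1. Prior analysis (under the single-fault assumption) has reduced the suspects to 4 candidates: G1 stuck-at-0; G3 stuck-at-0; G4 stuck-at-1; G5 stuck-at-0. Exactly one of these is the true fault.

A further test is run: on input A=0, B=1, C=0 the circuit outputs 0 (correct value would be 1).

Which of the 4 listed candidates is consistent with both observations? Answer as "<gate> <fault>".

Evaluate each candidate on input A=0, B=1, C=0:
  G1 stuck-at-0: G0=1, G1=0 [stuck-at-0], G2=0, G3=0, G4=1, G5=1 → 1 — eliminated
  G3 stuck-at-0: G0=1, G1=0, G2=0, G3=0 [stuck-at-0], G4=1, G5=1 → 1 — eliminated
  G4 stuck-at-1: G0=1, G1=0, G2=0, G3=0, G4=1 [stuck-at-1], G5=1 → 1 — eliminated
  G5 stuck-at-0: G0=1, G1=0, G2=0, G3=0, G4=1, G5=0 [stuck-at-0] → 0 — matches
Only G5 stuck-at-0 reproduces the observed 0.

G5 stuck-at-0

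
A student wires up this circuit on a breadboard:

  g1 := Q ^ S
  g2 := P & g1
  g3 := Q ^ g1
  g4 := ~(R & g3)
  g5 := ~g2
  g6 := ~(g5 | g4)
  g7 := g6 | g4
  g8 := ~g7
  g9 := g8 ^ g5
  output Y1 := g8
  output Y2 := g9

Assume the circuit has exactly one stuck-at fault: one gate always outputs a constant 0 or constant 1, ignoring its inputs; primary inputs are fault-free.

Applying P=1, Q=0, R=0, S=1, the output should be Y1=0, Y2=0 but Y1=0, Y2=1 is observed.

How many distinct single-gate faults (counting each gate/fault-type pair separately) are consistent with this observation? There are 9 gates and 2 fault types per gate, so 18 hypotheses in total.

4

Fault-free: g1=1, g2=1, g3=1, g4=1, g5=0, g6=0, g7=1, g8=0, g9=0 → Y1=0, Y2=0. Observed Y1=0, Y2=1.
  g1: stuck-at-0 ✓; others ✗
  g2: stuck-at-0 ✓; others ✗
  g3: none of the 2 fault types match ✗
  g4: none of the 2 fault types match ✗
  g5: stuck-at-1 ✓; others ✗
  g6: none of the 2 fault types match ✗
  g7: none of the 2 fault types match ✗
  g8: none of the 2 fault types match ✗
  g9: stuck-at-1 ✓; others ✗
Consistent faults: {g1 stuck-at-0, g2 stuck-at-0, g5 stuck-at-1, g9 stuck-at-1} — 4 in all.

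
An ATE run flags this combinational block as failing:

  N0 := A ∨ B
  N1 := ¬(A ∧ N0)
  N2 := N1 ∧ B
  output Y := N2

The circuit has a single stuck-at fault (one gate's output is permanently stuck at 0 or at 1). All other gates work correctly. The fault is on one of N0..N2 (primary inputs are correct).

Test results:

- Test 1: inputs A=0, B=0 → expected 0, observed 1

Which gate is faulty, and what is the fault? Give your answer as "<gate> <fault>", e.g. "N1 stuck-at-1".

Fault-free values for test 1 (A=0, B=0): N0=0, N1=1, N2=0, giving Y=0. Observed 1.
Test 1: faults giving observed 1 are {N2 stuck-at-1}.
Only N2 stuck-at-1 is consistent with every test.

N2 stuck-at-1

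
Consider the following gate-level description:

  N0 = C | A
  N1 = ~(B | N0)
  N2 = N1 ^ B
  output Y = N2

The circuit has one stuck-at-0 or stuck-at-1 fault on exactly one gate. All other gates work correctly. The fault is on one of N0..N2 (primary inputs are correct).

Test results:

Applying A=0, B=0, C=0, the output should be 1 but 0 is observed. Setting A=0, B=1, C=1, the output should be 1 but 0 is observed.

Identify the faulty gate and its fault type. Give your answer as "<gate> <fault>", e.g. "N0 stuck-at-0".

N2 stuck-at-0

Fault-free values for test 1 (A=0, B=0, C=0): N0=0, N1=1, N2=1, giving Y=1. Observed 0.
Test 1: faults giving observed 0 are {N0 stuck-at-1, N1 stuck-at-0, N2 stuck-at-0}.
Test 2 (A=0, B=1, C=1): fault-free N0=1, N1=0, N2=1 → 1; observed 0. Eliminates N0 stuck-at-1, N1 stuck-at-0.
Only N2 stuck-at-0 is consistent with every test.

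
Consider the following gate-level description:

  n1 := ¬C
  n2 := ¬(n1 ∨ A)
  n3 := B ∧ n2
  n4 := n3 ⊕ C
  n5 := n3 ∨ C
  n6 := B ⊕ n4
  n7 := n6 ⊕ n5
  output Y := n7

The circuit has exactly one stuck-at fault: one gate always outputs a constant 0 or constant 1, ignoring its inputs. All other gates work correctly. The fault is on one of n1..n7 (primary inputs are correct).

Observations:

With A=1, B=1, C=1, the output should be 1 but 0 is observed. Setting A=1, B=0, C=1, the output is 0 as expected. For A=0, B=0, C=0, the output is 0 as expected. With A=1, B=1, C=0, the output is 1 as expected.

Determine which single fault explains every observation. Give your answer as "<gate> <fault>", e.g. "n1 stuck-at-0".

Fault-free values for test 1 (A=1, B=1, C=1): n1=0, n2=0, n3=0, n4=1, n5=1, n6=0, n7=1, giving Y=1. Observed 0.
Test 1: faults giving observed 0 are {n2 stuck-at-1, n3 stuck-at-1, n4 stuck-at-0, n5 stuck-at-0, n6 stuck-at-1, n7 stuck-at-0}.
Test 2 (A=1, B=0, C=1): fault-free n1=0, n2=0, n3=0, n4=1, n5=1, n6=1, n7=0 → 0; observed 0. Eliminates n3 stuck-at-1, n4 stuck-at-0, n5 stuck-at-0.
Test 3 (A=0, B=0, C=0): fault-free n1=1, n2=0, n3=0, n4=0, n5=0, n6=0, n7=0 → 0; observed 0. Eliminates n6 stuck-at-1.
Test 4 (A=1, B=1, C=0): fault-free n1=1, n2=0, n3=0, n4=0, n5=0, n6=1, n7=1 → 1; observed 1. Eliminates n7 stuck-at-0.
Only n2 stuck-at-1 is consistent with every test.

n2 stuck-at-1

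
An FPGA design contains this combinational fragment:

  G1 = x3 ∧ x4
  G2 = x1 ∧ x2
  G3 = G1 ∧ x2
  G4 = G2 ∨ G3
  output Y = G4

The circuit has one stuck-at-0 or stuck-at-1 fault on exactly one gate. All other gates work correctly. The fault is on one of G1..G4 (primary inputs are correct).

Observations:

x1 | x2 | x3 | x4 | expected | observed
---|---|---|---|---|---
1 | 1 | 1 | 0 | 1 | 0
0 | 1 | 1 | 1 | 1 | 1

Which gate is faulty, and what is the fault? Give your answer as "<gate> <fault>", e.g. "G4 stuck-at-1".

Fault-free values for test 1 (x1=1, x2=1, x3=1, x4=0): G1=0, G2=1, G3=0, G4=1, giving Y=1. Observed 0.
Test 1: faults giving observed 0 are {G2 stuck-at-0, G4 stuck-at-0}.
Test 2 (x1=0, x2=1, x3=1, x4=1): fault-free G1=1, G2=0, G3=1, G4=1 → 1; observed 1. Eliminates G4 stuck-at-0.
Only G2 stuck-at-0 is consistent with every test.

G2 stuck-at-0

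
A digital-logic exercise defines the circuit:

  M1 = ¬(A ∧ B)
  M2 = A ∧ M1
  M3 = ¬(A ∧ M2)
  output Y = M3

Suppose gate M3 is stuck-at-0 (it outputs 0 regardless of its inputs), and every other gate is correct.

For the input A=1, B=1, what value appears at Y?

Propagate with M3 forced: M1=0, M2=0, M3=0 [stuck-at-0].
So Y = 0. (Without the fault it would be 1.)

0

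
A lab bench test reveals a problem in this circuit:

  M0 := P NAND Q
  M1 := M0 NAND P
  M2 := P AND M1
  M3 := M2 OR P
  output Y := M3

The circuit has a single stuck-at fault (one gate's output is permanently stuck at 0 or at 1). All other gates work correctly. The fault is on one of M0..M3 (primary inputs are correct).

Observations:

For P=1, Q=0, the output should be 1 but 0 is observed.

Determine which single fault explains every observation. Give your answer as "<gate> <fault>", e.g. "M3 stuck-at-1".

Fault-free values for test 1 (P=1, Q=0): M0=1, M1=0, M2=0, M3=1, giving Y=1. Observed 0.
Test 1: faults giving observed 0 are {M3 stuck-at-0}.
Only M3 stuck-at-0 is consistent with every test.

M3 stuck-at-0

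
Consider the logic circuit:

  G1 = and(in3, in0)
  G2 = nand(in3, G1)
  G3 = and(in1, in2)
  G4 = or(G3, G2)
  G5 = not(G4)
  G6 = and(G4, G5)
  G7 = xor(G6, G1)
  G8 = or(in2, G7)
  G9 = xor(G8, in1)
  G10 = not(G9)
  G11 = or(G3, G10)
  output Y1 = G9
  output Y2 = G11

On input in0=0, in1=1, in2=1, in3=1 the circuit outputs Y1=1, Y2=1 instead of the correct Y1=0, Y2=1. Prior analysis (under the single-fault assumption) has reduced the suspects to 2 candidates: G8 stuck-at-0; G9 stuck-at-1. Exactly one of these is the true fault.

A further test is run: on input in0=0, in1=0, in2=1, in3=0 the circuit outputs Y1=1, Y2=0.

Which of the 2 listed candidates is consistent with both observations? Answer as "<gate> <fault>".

G9 stuck-at-1

Evaluate each candidate on input in0=0, in1=0, in2=1, in3=0:
  G8 stuck-at-0: G1=0, G2=1, G3=0, G4=1, G5=0, G6=0, G7=0, G8=0 [stuck-at-0], G9=0, G10=1, G11=1 → Y1=0, Y2=1 — eliminated
  G9 stuck-at-1: G1=0, G2=1, G3=0, G4=1, G5=0, G6=0, G7=0, G8=1, G9=1 [stuck-at-1], G10=0, G11=0 → Y1=1, Y2=0 — matches
Only G9 stuck-at-1 reproduces the observed Y1=1, Y2=0.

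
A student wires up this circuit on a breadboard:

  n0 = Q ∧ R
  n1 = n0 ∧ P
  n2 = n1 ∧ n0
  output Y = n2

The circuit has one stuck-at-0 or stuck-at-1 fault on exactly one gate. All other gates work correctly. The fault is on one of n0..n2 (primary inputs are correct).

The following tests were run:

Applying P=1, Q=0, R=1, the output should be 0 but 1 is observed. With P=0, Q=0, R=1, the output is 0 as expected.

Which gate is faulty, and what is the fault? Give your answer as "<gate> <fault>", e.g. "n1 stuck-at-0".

Fault-free values for test 1 (P=1, Q=0, R=1): n0=0, n1=0, n2=0, giving Y=0. Observed 1.
Test 1: faults giving observed 1 are {n0 stuck-at-1, n2 stuck-at-1}.
Test 2 (P=0, Q=0, R=1): fault-free n0=0, n1=0, n2=0 → 0; observed 0. Eliminates n2 stuck-at-1.
Only n0 stuck-at-1 is consistent with every test.

n0 stuck-at-1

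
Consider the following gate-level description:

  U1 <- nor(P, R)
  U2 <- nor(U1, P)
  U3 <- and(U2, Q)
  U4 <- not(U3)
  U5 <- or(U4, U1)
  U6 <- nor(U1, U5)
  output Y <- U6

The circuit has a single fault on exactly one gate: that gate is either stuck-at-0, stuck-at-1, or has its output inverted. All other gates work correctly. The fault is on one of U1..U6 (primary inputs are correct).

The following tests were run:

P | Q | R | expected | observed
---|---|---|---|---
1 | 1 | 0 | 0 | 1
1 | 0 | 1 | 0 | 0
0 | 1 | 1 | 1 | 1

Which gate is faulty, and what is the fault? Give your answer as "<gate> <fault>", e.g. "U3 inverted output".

Fault-free values for test 1 (P=1, Q=1, R=0): U1=0, U2=0, U3=0, U4=1, U5=1, U6=0, giving Y=0. Observed 1.
Test 1: faults giving observed 1 are {U2 stuck-at-1, U2 inverted output, U3 stuck-at-1, U3 inverted output, U4 stuck-at-0, U4 inverted output, U5 stuck-at-0, U5 inverted output, U6 stuck-at-1, U6 inverted output}.
Test 2 (P=1, Q=0, R=1): fault-free U1=0, U2=0, U3=0, U4=1, U5=1, U6=0 → 0; observed 0. Eliminates U3 stuck-at-1, U3 inverted output, U4 stuck-at-0, U4 inverted output, U5 stuck-at-0, U5 inverted output, U6 stuck-at-1, U6 inverted output.
Test 3 (P=0, Q=1, R=1): fault-free U1=0, U2=1, U3=1, U4=0, U5=0, U6=1 → 1; observed 1. Eliminates U2 inverted output.
Only U2 stuck-at-1 is consistent with every test.

U2 stuck-at-1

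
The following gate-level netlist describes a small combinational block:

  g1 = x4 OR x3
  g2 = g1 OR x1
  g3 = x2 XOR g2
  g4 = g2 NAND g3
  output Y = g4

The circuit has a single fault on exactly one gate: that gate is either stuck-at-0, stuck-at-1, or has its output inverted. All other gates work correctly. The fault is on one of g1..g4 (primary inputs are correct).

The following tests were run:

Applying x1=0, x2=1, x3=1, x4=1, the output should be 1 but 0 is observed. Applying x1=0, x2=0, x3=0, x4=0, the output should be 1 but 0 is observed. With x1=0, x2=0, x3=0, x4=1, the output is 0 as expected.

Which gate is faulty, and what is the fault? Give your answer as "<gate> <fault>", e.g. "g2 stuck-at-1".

Fault-free values for test 1 (x1=0, x2=1, x3=1, x4=1): g1=1, g2=1, g3=0, g4=1, giving Y=1. Observed 0.
Test 1: faults giving observed 0 are {g3 stuck-at-1, g3 inverted output, g4 stuck-at-0, g4 inverted output}.
Test 2 (x1=0, x2=0, x3=0, x4=0): fault-free g1=0, g2=0, g3=0, g4=1 → 1; observed 0. Eliminates g3 stuck-at-1, g3 inverted output.
Test 3 (x1=0, x2=0, x3=0, x4=1): fault-free g1=1, g2=1, g3=1, g4=0 → 0; observed 0. Eliminates g4 inverted output.
Only g4 stuck-at-0 is consistent with every test.

g4 stuck-at-0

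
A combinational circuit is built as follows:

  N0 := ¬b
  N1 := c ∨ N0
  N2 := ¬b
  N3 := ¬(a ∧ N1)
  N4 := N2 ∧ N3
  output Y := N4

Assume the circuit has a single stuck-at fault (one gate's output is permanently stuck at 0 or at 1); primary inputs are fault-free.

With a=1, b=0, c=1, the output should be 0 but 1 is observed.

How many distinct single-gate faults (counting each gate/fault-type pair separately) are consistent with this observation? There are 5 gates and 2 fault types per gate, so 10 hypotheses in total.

3

Fault-free: N0=1, N1=1, N2=1, N3=0, N4=0 → 0. Observed 1.
  N0 stuck-at-0: output 0 ✗
  N0 stuck-at-1: output 0 ✗
  N1 stuck-at-0: output 1 ✓
  N1 stuck-at-1: output 0 ✗
  N2 stuck-at-0: output 0 ✗
  N2 stuck-at-1: output 0 ✗
  N3 stuck-at-0: output 0 ✗
  N3 stuck-at-1: output 1 ✓
  N4 stuck-at-0: output 0 ✗
  N4 stuck-at-1: output 1 ✓
Consistent faults: {N1 stuck-at-0, N3 stuck-at-1, N4 stuck-at-1} — 3 in all.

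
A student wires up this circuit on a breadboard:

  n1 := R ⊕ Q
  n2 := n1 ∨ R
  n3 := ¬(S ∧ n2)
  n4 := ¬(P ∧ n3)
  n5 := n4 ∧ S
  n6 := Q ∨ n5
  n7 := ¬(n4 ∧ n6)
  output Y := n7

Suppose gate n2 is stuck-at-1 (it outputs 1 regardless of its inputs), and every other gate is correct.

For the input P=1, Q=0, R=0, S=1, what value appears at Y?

Propagate with n2 forced: n1=0, n2=1 [stuck-at-1], n3=0, n4=1, n5=1, n6=1, n7=0.
So Y = 0. (Without the fault it would be 1.)

0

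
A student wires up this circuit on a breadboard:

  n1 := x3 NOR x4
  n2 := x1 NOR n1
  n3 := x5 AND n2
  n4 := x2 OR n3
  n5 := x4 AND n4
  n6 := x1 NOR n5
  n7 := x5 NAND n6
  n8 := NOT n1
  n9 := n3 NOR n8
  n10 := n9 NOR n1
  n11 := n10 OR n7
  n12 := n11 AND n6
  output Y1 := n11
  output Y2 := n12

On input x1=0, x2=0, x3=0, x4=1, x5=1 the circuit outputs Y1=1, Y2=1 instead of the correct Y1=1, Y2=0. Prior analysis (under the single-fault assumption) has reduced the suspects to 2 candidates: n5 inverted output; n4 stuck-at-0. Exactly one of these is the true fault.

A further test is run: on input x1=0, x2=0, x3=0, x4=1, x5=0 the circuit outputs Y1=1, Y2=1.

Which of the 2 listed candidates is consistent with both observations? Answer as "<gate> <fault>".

Evaluate each candidate on input x1=0, x2=0, x3=0, x4=1, x5=0:
  n5 inverted output: n1=0, n2=1, n3=0, n4=0, n5=1 [inverted output], n6=0, n7=1, n8=1, n9=0, n10=1, n11=1, n12=0 → Y1=1, Y2=0 — eliminated
  n4 stuck-at-0: n1=0, n2=1, n3=0, n4=0 [stuck-at-0], n5=0, n6=1, n7=1, n8=1, n9=0, n10=1, n11=1, n12=1 → Y1=1, Y2=1 — matches
Only n4 stuck-at-0 reproduces the observed Y1=1, Y2=1.

n4 stuck-at-0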